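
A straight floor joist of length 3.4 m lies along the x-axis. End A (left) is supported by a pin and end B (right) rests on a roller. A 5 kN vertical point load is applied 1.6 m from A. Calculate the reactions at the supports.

Taking moments about A: B_y·3.4 − 5·1.6 = 0 → B_y = 8/3.4 = 2.35294 ≈ 2.353 kN.
ΣF_y = 0: A_y + 2.35294 − 5 = 0 → A_y = 2.647 kN.
ΣF_x = 0: no horizontal applied forces, so A_x = 0.

A_x = 0, A_y = 2.647 kN, B_y = 2.353 kN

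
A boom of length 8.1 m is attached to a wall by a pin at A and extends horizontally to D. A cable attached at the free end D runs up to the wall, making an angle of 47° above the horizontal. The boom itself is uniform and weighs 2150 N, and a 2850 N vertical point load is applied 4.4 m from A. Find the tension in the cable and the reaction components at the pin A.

T = 3587 N, A_x = 2446 N, A_y = 2377 N

ΣM about A: T·sin47°·8.1 − 2150·4.05 − 2850·4.4 = 0 → T = 21247.5/(8.1·0.731354) = 3586.7 ≈ 3587 N.
ΣF_x = 0: A_x − T·cos47° = 0 → A_x = 3586.7 × 0.681998 = 2446 N.
ΣF_y = 0: A_y + T·sin47° − 2150 − 2850 = 0 → A_y = 5000 − 3586.7 × 0.731354 = 2377 N.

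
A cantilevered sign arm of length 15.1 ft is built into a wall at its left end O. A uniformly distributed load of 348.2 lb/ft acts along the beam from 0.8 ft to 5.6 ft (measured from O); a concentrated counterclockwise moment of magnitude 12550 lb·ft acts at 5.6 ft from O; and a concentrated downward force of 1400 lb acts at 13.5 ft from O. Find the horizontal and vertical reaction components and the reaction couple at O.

O_x = 0, O_y = 3071 lb, M_O = 11700 lb·ft

Resultant of the distributed load: 348.2 × 4.8 = 1671.36 lb at 3.2 ft from O.
ΣF_x = 0: O_x = 0.
ΣF_y = 0: O_y − 348.2·4.8 − 1400 = 0 → O_y = 3071 lb.
ΣM about O: M_O − (348.2·4.8)·3.2 + 12550 − 1400·13.5 = 0 → M_O = 11700 lb·ft.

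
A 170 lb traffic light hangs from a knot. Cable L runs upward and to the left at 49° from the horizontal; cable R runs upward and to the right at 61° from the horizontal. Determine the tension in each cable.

T_L = 87.71 lb, T_R = 118.7 lb

ΣF_x = 0: −T_L·cos49° + T_R·cos61° = 0 → T_R = 1.35323·T_L.
ΣF_y = 0: T_L·sin49° + T_R·sin61° = 170.
Substitute: T_L·(0.75471 + 1.35323·0.87462) = 170 → T_L = 87.707 ≈ 87.71 lb.
Then T_R = 1.35323 × 87.707 = 118.7 lb.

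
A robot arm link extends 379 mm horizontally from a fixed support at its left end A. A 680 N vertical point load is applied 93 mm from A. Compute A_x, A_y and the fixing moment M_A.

A_x = 0, A_y = 680.0 N, M_A = 63240 N·mm

ΣF_x = 0: A_x = 0.
ΣF_y = 0: A_y − 680 = 0 → A_y = 680.0 N.
ΣM about A: M_A − 680·93 = 0 → M_A = 63240 N·mm.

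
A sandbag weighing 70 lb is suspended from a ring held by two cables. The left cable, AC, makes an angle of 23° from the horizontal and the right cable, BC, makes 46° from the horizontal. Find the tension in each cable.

ΣF_x = 0: −T_AC·cos23° + T_BC·cos46° = 0 → T_BC = 1.32512·T_AC.
ΣF_y = 0: T_AC·sin23° + T_BC·sin46° = 70.
Substitute: T_AC·(0.390731 + 1.32512·0.71934) = 70 → T_AC = 52.0855 ≈ 52.09 lb.
Then T_BC = 1.32512 × 52.0855 = 69.02 lb.

T_AC = 52.09 lb, T_BC = 69.02 lb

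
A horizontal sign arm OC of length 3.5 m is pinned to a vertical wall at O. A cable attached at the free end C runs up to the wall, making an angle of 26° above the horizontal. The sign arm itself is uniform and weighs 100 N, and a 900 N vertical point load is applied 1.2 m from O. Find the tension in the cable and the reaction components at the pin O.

ΣM about O: T·sin26°·3.5 − 100·1.75 − 900·1.2 = 0 → T = 1255/(3.5·0.438371) = 817.963 ≈ 818.0 N.
ΣF_x = 0: O_x − T·cos26° = 0 → O_x = 817.963 × 0.898794 = 735.2 N.
ΣF_y = 0: O_y + T·sin26° − 100 − 900 = 0 → O_y = 1000 − 817.963 × 0.438371 = 641.4 N.

T = 818.0 N, O_x = 735.2 N, O_y = 641.4 N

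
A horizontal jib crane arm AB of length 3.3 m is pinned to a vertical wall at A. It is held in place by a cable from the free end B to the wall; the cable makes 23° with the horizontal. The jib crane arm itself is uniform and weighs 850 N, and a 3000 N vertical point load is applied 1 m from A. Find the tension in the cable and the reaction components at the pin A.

T = 3414 N, A_x = 3143 N, A_y = 2516 N

ΣM about A: T·sin23°·3.3 − 850·1.65 − 3000·1 = 0 → T = 4402.5/(3.3·0.390731) = 3414.35 ≈ 3414 N.
ΣF_x = 0: A_x − T·cos23° = 0 → A_x = 3414.35 × 0.920505 = 3143 N.
ΣF_y = 0: A_y + T·sin23° − 850 − 3000 = 0 → A_y = 3850 − 3414.35 × 0.390731 = 2516 N.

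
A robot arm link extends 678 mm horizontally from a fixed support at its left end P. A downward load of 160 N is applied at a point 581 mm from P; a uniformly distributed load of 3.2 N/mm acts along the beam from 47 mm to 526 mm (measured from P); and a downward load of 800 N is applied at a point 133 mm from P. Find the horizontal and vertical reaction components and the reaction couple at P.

Resultant of the distributed load: 3.2 × 479 = 1532.8 N at 286.5 mm from P.
ΣF_x = 0: P_x = 0.
ΣF_y = 0: P_y − 160 − 3.2·479 − 800 = 0 → P_y = 2493 N.
ΣM about P: M_P − 160·581 − (3.2·479)·286.5 − 800·133 = 0 → M_P = 638500 N·mm.

P_x = 0, P_y = 2493 N, M_P = 638500 N·mm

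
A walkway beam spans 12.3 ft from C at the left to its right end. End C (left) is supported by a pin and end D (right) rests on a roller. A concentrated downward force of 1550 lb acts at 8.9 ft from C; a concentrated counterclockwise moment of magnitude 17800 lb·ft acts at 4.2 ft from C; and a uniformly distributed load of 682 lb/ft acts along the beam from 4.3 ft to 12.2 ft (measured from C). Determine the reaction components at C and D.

C_x = 0, C_y = 3650 lb, D_y = 3288 lb

Resultant of the distributed load: 682 × 7.9 = 5387.8 lb at 8.25 ft from C.
Taking moments about C: D_y·12.3 − 1550·8.9 + 17800 − (682·7.9)·8.25 = 0 → D_y = 40444.35/12.3 = 3288.16 ≈ 3288 lb.
ΣF_y = 0: C_y + 3288.16 − 1550 − 682·7.9 = 0 → C_y = 3650 lb.
ΣF_x = 0: no horizontal applied forces, so C_x = 0.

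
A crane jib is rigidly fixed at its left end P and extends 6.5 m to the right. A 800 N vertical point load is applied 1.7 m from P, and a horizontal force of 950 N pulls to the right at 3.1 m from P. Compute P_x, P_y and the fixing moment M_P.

ΣF_x = 0: P_x + 950 = 0 → P_x = -950.0 N.
ΣF_y = 0: P_y − 800 = 0 → P_y = 800.0 N.
ΣM about P: M_P − 800·1.7 = 0 → M_P = 1360 N·m.

P_x = -950.0 N, P_y = 800.0 N, M_P = 1360 N·m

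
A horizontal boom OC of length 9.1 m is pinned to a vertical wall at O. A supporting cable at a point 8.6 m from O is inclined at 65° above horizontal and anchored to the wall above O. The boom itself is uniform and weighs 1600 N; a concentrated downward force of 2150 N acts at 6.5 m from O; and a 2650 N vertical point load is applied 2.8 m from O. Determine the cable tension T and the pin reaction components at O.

ΣM about O: T·sin65°·8.6 − 1600·4.55 − 2150·6.5 − 2650·2.8 = 0 → T = 28675/(8.6·0.906308) = 3678.99 ≈ 3679 N.
ΣF_x = 0: O_x − T·cos65° = 0 → O_x = 3678.99 × 0.422618 = 1555 N.
ΣF_y = 0: O_y + T·sin65° − 1600 − 2150 − 2650 = 0 → O_y = 6400 − 3678.99 × 0.906308 = 3066 N.

T = 3679 N, O_x = 1555 N, O_y = 3066 N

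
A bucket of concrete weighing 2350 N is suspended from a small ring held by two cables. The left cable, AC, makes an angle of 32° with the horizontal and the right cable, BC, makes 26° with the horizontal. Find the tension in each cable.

ΣF_x = 0: −T_AC·cos32° + T_BC·cos26° = 0 → T_BC = 0.94354·T_AC.
ΣF_y = 0: T_AC·sin32° + T_BC·sin26° = 2350.
Substitute: T_AC·(0.529919 + 0.94354·0.438371) = 2350 → T_AC = 2490.62 ≈ 2491 N.
Then T_BC = 0.94354 × 2490.62 = 2350 N.

T_AC = 2491 N, T_BC = 2350 N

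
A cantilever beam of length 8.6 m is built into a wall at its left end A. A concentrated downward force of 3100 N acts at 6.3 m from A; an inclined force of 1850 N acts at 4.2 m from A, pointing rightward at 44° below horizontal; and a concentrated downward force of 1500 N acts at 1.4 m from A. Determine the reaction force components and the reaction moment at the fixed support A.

A_x = -1331 N, A_y = 5885 N, M_A = 27030 N·m

ΣF_x = 0: A_x + 1850·cos44° = 0 → A_x = -1331 N.
ΣF_y = 0: A_y − 3100 − 1850·sin44° − 1500 = 0 → A_y = 5885 N.
ΣM about A: M_A − 3100·6.3 − 1850·sin44°·4.2 − 1500·1.4 = 0 → M_A = 27030 N·m.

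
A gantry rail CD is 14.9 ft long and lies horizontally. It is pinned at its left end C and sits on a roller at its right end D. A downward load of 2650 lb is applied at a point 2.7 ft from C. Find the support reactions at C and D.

C_x = 0, C_y = 2170 lb, D_y = 480.2 lb

Moments about C: D_y·14.9 − 2650·2.7 = 0 → D_y = 7155/14.9 = 480.201 ≈ 480.2 lb.
ΣF_y = 0: C_y + 480.201 − 2650 = 0 → C_y = 2170 lb.
ΣF_x = 0: no horizontal applied forces, so C_x = 0.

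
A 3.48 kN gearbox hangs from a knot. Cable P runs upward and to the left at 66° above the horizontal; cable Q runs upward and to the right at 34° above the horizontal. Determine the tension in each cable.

T_P = 2.930 kN, T_Q = 1.437 kN

ΣF_x = 0: −T_P·cos66° + T_Q·cos34° = 0 → T_Q = 0.490613·T_P.
ΣF_y = 0: T_P·sin66° + T_Q·sin34° = 3.48.
Substitute: T_P·(0.913545 + 0.490613·0.559193) = 3.48 → T_P = 2.92956 ≈ 2.930 kN.
Then T_Q = 0.490613 × 2.92956 = 1.437 kN.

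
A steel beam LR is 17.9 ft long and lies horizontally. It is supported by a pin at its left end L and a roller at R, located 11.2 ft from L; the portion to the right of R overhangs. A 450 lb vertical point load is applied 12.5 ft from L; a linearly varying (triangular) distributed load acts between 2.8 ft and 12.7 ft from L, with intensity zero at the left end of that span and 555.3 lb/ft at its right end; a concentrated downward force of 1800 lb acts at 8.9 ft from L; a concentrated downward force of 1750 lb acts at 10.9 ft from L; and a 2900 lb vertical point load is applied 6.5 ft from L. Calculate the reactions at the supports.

L_x = 0, L_y = 2023 lb, R_y = 7626 lb

Resultant of the triangular load: ½ × 555.3 × 9.9 = 2748.735 lb, acting at 9.4 ft from L (one-third of the span from the peak).
Taking moments about L: R_y·11.2 − 450·12.5 − (½·555.3·9.9)·9.4 − 1800·8.9 − 1750·10.9 − 2900·6.5 = 0 → R_y = 85408.109/11.2 = 7625.72 ≈ 7626 lb.
ΣF_y = 0: L_y + 7625.72 − 450 − ½·555.3·9.9 − 1800 − 1750 − 2900 = 0 → L_y = 2023 lb.
ΣF_x = 0: no horizontal applied forces, so L_x = 0.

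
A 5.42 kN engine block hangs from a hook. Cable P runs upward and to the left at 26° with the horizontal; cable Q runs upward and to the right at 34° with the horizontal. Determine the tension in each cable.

ΣF_x = 0: −T_P·cos26° + T_Q·cos34° = 0 → T_Q = 1.08414·T_P.
ΣF_y = 0: T_P·sin26° + T_Q·sin34° = 5.42.
Substitute: T_P·(0.438371 + 1.08414·0.559193) = 5.42 → T_P = 5.18852 ≈ 5.189 kN.
Then T_Q = 1.08414 × 5.18852 = 5.625 kN.

T_P = 5.189 kN, T_Q = 5.625 kN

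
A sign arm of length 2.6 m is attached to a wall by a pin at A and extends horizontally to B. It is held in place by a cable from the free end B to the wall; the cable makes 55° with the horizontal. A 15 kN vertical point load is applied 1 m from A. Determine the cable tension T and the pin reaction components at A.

ΣM about A: T·sin55°·2.6 − 15·1 = 0 → T = 15/(2.6·0.819152) = 7.04293 ≈ 7.043 kN.
ΣF_x = 0: A_x − T·cos55° = 0 → A_x = 7.04293 × 0.573576 = 4.040 kN.
ΣF_y = 0: A_y + T·sin55° − 15 = 0 → A_y = 15 − 7.04293 × 0.819152 = 9.231 kN.

T = 7.043 kN, A_x = 4.040 kN, A_y = 9.231 kN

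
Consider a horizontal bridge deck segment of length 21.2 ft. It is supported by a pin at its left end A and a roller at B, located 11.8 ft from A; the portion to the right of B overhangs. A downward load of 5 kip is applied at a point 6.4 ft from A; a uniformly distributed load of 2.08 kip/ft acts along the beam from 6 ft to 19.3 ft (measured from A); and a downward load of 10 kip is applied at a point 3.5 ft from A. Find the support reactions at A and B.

Resultant of the distributed load: 2.08 × 13.3 = 27.664 kip at 12.65 ft from A.
Taking moments about A: B_y·11.8 − 5·6.4 − (2.08·13.3)·12.65 − 10·3.5 = 0 → B_y = 416.9496/11.8 = 35.3347 ≈ 35.33 kip.
ΣF_y = 0: A_y + 35.3347 − 5 − 2.08·13.3 − 10 = 0 → A_y = 7.329 kip.
ΣF_x = 0: no horizontal applied forces, so A_x = 0.

A_x = 0, A_y = 7.329 kip, B_y = 35.33 kip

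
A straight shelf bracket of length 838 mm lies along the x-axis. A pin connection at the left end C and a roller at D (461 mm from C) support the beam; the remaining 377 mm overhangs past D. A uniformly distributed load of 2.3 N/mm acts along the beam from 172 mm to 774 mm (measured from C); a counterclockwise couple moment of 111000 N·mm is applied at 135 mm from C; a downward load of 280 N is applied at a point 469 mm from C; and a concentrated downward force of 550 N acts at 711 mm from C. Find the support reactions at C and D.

Resultant of the distributed load: 2.3 × 602 = 1384.6 N at 473 mm from C.
Moments about C: D_y·461 − (2.3·602)·473 + 111000 − 280·469 − 550·711 = 0 → D_y = 1066285.8/461 = 2312.98 ≈ 2313 N.
ΣF_y = 0: C_y + 2312.98 − 2.3·602 − 280 − 550 = 0 → C_y = -98.38 N.
ΣF_x = 0: no horizontal applied forces, so C_x = 0.

C_x = 0, C_y = -98.38 N, D_y = 2313 N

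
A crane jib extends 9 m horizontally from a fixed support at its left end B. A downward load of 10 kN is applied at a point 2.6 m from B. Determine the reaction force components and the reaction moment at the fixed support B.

ΣF_x = 0: B_x = 0.
ΣF_y = 0: B_y − 10 = 0 → B_y = 10.00 kN.
ΣM about B: M_B − 10·2.6 = 0 → M_B = 26.00 kN·m.

B_x = 0, B_y = 10.00 kN, M_B = 26.00 kN·m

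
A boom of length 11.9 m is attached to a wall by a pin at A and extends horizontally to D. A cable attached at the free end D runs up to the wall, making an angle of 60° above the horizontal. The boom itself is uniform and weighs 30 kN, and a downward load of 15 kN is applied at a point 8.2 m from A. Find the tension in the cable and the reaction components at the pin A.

T = 29.26 kN, A_x = 14.63 kN, A_y = 19.66 kN

ΣM about A: T·sin60°·11.9 − 30·5.95 − 15·8.2 = 0 → T = 301.5/(11.9·0.866025) = 29.2557 ≈ 29.26 kN.
ΣF_x = 0: A_x − T·cos60° = 0 → A_x = 29.2557 × 0.5 = 14.63 kN.
ΣF_y = 0: A_y + T·sin60° − 30 − 15 = 0 → A_y = 45 − 29.2557 × 0.866025 = 19.66 kN.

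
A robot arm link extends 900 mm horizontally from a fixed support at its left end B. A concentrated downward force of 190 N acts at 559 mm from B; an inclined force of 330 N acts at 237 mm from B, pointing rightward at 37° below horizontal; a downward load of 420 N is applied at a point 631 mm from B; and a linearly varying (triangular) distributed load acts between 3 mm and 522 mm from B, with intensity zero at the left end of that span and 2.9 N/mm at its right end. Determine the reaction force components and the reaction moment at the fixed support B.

Resultant of the triangular load: ½ × 2.9 × 519 = 752.55 N, acting at 349 mm from B (one-third of the span from the peak).
ΣF_x = 0: B_x + 330·cos37° = 0 → B_x = -263.5 N.
ΣF_y = 0: B_y − 190 − 330·sin37° − 420 − ½·2.9·519 = 0 → B_y = 1561 N.
ΣM about B: M_B − 190·559 − 330·sin37°·237 − 420·631 − (½·2.9·519)·349 = 0 → M_B = 680900 N·mm.

B_x = -263.5 N, B_y = 1561 N, M_B = 680900 N·mm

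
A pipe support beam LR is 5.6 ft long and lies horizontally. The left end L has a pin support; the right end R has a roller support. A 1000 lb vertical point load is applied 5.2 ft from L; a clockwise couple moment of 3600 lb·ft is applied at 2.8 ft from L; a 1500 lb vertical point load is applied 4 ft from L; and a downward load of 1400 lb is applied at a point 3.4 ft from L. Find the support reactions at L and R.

L_x = 0, L_y = 407.1 lb, R_y = 3493 lb

Moments about L: R_y·5.6 − 1000·5.2 − 3600 − 1500·4 − 1400·3.4 = 0 → R_y = 19560/5.6 = 3492.86 ≈ 3493 lb.
ΣF_y = 0: L_y + 3492.86 − 1000 − 1500 − 1400 = 0 → L_y = 407.1 lb.
ΣF_x = 0: no horizontal applied forces, so L_x = 0.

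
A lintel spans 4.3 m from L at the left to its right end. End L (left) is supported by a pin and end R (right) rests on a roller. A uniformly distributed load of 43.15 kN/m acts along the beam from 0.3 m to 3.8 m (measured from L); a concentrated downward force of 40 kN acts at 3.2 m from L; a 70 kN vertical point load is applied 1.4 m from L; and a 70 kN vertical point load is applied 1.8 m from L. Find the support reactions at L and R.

Resultant of the distributed load: 43.15 × 3.5 = 151.025 kN at 2.05 m from L.
Taking moments about L: R_y·4.3 − (43.15·3.5)·2.05 − 40·3.2 − 70·1.4 − 70·1.8 = 0 → R_y = 661.60125/4.3 = 153.861 ≈ 153.9 kN.
ΣF_y = 0: L_y + 153.861 − 43.15·3.5 − 40 − 70 − 70 = 0 → L_y = 177.2 kN.
ΣF_x = 0: no horizontal applied forces, so L_x = 0.

L_x = 0, L_y = 177.2 kN, R_y = 153.9 kN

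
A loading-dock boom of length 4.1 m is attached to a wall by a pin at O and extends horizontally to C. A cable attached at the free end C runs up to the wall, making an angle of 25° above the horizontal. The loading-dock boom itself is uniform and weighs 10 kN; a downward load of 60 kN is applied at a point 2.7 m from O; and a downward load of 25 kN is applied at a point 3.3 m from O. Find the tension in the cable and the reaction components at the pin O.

ΣM about O: T·sin25°·4.1 − 10·2.05 − 60·2.7 − 25·3.3 = 0 → T = 265/(4.1·0.422618) = 152.938 ≈ 152.9 kN.
ΣF_x = 0: O_x − T·cos25° = 0 → O_x = 152.938 × 0.906308 = 138.6 kN.
ΣF_y = 0: O_y + T·sin25° − 10 − 60 − 25 = 0 → O_y = 95 − 152.938 × 0.422618 = 30.37 kN.

T = 152.9 kN, O_x = 138.6 kN, O_y = 30.37 kN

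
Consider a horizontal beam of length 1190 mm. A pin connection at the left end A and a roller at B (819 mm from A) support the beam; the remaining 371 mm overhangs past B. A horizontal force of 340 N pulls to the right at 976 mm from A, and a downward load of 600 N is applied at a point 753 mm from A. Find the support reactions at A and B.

A_x = -340.0 N, A_y = 48.35 N, B_y = 551.6 N

ΣM about A: B_y·819 − 600·753 = 0 → B_y = 451800/819 = 551.648 ≈ 551.6 N.
ΣF_y = 0: A_y + 551.648 − 600 = 0 → A_y = 48.35 N.
ΣF_x = 0: A_x + 340 = 0 → A_x = -340.0 N.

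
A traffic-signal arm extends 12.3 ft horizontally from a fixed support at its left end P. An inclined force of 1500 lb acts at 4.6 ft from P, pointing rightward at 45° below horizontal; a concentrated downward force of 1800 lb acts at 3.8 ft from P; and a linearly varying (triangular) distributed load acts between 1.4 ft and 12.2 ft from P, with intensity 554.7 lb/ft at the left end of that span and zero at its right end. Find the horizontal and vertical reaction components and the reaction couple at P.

P_x = -1061 lb, P_y = 5856 lb, M_P = 26700 lb·ft

Resultant of the triangular load: ½ × 554.7 × 10.8 = 2995.38 lb, acting at 5 ft from P (one-third of the span from the peak).
ΣF_x = 0: P_x + 1500·cos45° = 0 → P_x = -1061 lb.
ΣF_y = 0: P_y − 1500·sin45° − 1800 − ½·554.7·10.8 = 0 → P_y = 5856 lb.
ΣM about P: M_P − 1500·sin45°·4.6 − 1800·3.8 − (½·554.7·10.8)·5 = 0 → M_P = 26700 lb·ft.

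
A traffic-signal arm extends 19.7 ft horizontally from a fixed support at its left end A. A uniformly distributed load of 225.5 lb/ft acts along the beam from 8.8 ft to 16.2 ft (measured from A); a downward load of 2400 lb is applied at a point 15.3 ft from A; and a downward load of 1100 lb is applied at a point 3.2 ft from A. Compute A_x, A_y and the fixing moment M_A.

Resultant of the distributed load: 225.5 × 7.4 = 1668.7 lb at 12.5 ft from A.
ΣF_x = 0: A_x = 0.
ΣF_y = 0: A_y − 225.5·7.4 − 2400 − 1100 = 0 → A_y = 5169 lb.
ΣM about A: M_A − (225.5·7.4)·12.5 − 2400·15.3 − 1100·3.2 = 0 → M_A = 61100 lb·ft.

A_x = 0, A_y = 5169 lb, M_A = 61100 lb·ft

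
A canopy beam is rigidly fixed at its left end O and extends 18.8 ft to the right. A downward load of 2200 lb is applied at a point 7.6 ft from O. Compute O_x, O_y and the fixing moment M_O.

O_x = 0, O_y = 2200 lb, M_O = 16720 lb·ft

ΣF_x = 0: O_x = 0.
ΣF_y = 0: O_y − 2200 = 0 → O_y = 2200 lb.
ΣM about O: M_O − 2200·7.6 = 0 → M_O = 16720 lb·ft.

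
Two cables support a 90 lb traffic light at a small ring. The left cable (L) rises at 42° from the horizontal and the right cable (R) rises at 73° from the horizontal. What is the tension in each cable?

ΣF_x = 0: −T_L·cos42° + T_R·cos73° = 0 → T_R = 2.54178·T_L.
ΣF_y = 0: T_L·sin42° + T_R·sin73° = 90.
Substitute: T_L·(0.669131 + 2.54178·0.956305) = 90 → T_L = 29.0337 ≈ 29.03 lb.
Then T_R = 2.54178 × 29.0337 = 73.80 lb.

T_L = 29.03 lb, T_R = 73.80 lb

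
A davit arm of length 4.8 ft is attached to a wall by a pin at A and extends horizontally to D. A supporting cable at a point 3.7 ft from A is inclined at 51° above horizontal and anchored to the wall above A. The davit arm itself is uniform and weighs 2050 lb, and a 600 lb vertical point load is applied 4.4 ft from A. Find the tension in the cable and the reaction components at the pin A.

ΣM about A: T·sin51°·3.7 − 2050·2.4 − 600·4.4 = 0 → T = 7560/(3.7·0.777146) = 2629.16 ≈ 2629 lb.
ΣF_x = 0: A_x − T·cos51° = 0 → A_x = 2629.16 × 0.62932 = 1655 lb.
ΣF_y = 0: A_y + T·sin51° − 2050 − 600 = 0 → A_y = 2650 − 2629.16 × 0.777146 = 606.8 lb.

T = 2629 lb, A_x = 1655 lb, A_y = 606.8 lb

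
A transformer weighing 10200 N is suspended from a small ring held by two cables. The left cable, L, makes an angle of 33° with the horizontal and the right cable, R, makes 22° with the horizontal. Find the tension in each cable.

ΣF_x = 0: −T_L·cos33° + T_R·cos22° = 0 → T_R = 0.904535·T_L.
ΣF_y = 0: T_L·sin33° + T_R·sin22° = 10200.
Substitute: T_L·(0.544639 + 0.904535·0.374607) = 10200 → T_L = 11545.2 ≈ 11550 N.
Then T_R = 0.904535 × 11545.2 = 10440 N.

T_L = 11550 N, T_R = 10440 N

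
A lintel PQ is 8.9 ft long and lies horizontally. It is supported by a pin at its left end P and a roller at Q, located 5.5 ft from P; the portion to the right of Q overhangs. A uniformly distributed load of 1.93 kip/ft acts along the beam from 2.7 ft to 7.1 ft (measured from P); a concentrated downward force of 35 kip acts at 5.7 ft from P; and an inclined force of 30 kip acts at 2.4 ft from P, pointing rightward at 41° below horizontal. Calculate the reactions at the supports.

Resultant of the distributed load: 1.93 × 4.4 = 8.492 kip at 4.9 ft from P.
Moments about P: Q_y·5.5 − (1.93·4.4)·4.9 − 35·5.7 − 30·sin41°·2.4 = 0 → Q_y = 288.347/5.5 = 52.4267 ≈ 52.43 kip.
ΣF_y = 0: P_y + 52.4267 − 1.93·4.4 − 35 − 30·sin41° = 0 → P_y = 10.75 kip.
ΣF_x = 0: P_x + 30·cos41° = 0 → P_x = -22.64 kip.

P_x = -22.64 kip, P_y = 10.75 kip, Q_y = 52.43 kip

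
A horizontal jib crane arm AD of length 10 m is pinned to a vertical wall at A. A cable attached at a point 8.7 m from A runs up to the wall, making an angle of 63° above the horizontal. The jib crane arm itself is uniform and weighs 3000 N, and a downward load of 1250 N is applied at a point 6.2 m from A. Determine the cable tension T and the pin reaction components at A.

T = 2935 N, A_x = 1332 N, A_y = 1635 N

ΣM about A: T·sin63°·8.7 − 3000·5 − 1250·6.2 = 0 → T = 22750/(8.7·0.891007) = 2934.82 ≈ 2935 N.
ΣF_x = 0: A_x − T·cos63° = 0 → A_x = 2934.82 × 0.45399 = 1332 N.
ΣF_y = 0: A_y + T·sin63° − 3000 − 1250 = 0 → A_y = 4250 − 2934.82 × 0.891007 = 1635 N.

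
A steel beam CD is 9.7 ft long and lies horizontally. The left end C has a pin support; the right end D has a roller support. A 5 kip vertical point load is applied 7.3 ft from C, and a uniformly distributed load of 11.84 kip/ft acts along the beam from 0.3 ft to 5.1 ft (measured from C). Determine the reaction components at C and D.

Resultant of the distributed load: 11.84 × 4.8 = 56.832 kip at 2.7 ft from C.
Taking moments about C: D_y·9.7 − 5·7.3 − (11.84·4.8)·2.7 = 0 → D_y = 189.9464/9.7 = 19.5821 ≈ 19.58 kip.
ΣF_y = 0: C_y + 19.5821 − 5 − 11.84·4.8 = 0 → C_y = 42.25 kip.
ΣF_x = 0: no horizontal applied forces, so C_x = 0.

C_x = 0, C_y = 42.25 kip, D_y = 19.58 kip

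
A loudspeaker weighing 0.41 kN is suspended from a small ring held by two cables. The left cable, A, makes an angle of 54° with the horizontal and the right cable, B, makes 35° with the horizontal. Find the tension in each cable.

T_A = 0.3359 kN, T_B = 0.2410 kN

ΣF_x = 0: −T_A·cos54° + T_B·cos35° = 0 → T_B = 0.717553·T_A.
ΣF_y = 0: T_A·sin54° + T_B·sin35° = 0.41.
Substitute: T_A·(0.809017 + 0.717553·0.573576) = 0.41 → T_A = 0.335904 ≈ 0.3359 kN.
Then T_B = 0.717553 × 0.335904 = 0.2410 kN.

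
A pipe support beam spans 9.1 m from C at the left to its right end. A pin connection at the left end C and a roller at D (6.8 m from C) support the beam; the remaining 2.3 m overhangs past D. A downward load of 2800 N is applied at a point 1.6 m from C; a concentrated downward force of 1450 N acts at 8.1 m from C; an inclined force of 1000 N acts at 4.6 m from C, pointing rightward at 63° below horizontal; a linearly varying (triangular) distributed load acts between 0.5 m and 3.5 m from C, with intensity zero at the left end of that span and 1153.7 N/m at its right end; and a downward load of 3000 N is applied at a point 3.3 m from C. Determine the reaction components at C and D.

Resultant of the triangular load: ½ × 1153.7 × 3 = 1730.55 N, acting at 2.5 m from C (one-third of the span from the peak).
ΣM about C: D_y·6.8 − 2800·1.6 − 1450·8.1 − 1000·sin63°·4.6 − (½·1153.7·3)·2.5 − 3000·3.3 = 0 → D_y = 34550/6.8 = 5080.88 ≈ 5081 N.
ΣF_y = 0: C_y + 5080.88 − 2800 − 1450 − 1000·sin63° − ½·1153.7·3 − 3000 = 0 → C_y = 4791 N.
ΣF_x = 0: C_x + 1000·cos63° = 0 → C_x = -454.0 N.

C_x = -454.0 N, C_y = 4791 N, D_y = 5081 N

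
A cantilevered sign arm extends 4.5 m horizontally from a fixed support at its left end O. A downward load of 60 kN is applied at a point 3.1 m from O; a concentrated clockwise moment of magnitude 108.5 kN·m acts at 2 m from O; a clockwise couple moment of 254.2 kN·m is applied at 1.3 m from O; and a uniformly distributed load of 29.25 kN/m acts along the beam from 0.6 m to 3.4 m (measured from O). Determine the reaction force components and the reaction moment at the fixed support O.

Resultant of the distributed load: 29.25 × 2.8 = 81.9 kN at 2 m from O.
ΣF_x = 0: O_x = 0.
ΣF_y = 0: O_y − 60 − 29.25·2.8 = 0 → O_y = 141.9 kN.
ΣM about O: M_O − 60·3.1 − 108.5 − 254.2 − (29.25·2.8)·2 = 0 → M_O = 712.5 kN·m.

O_x = 0, O_y = 141.9 kN, M_O = 712.5 kN·m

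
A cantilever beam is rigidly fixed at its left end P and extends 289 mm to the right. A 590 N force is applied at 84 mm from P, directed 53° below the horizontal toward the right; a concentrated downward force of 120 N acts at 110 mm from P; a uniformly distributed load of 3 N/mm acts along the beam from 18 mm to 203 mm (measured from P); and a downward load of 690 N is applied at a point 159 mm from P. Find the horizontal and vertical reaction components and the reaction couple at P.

Resultant of the distributed load: 3 × 185 = 555 N at 110.5 mm from P.
ΣF_x = 0: P_x + 590·cos53° = 0 → P_x = -355.1 N.
ΣF_y = 0: P_y − 590·sin53° − 120 − 3·185 − 690 = 0 → P_y = 1836 N.
ΣM about P: M_P − 590·sin53°·84 − 120·110 − (3·185)·110.5 − 690·159 = 0 → M_P = 223800 N·mm.

P_x = -355.1 N, P_y = 1836 N, M_P = 223800 N·mm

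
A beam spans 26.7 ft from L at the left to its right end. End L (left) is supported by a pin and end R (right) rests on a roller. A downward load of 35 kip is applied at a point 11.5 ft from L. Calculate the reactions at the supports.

Taking moments about L: R_y·26.7 − 35·11.5 = 0 → R_y = 402.5/26.7 = 15.0749 ≈ 15.07 kip.
ΣF_y = 0: L_y + 15.0749 − 35 = 0 → L_y = 19.93 kip.
ΣF_x = 0: no horizontal applied forces, so L_x = 0.

L_x = 0, L_y = 19.93 kip, R_y = 15.07 kip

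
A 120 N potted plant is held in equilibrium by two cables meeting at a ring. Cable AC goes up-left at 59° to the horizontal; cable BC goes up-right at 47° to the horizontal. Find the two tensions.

ΣF_x = 0: −T_AC·cos59° + T_BC·cos47° = 0 → T_BC = 0.75519·T_AC.
ΣF_y = 0: T_AC·sin59° + T_BC·sin47° = 120.
Substitute: T_AC·(0.857167 + 0.75519·0.731354) = 120 → T_AC = 85.1379 ≈ 85.14 N.
Then T_BC = 0.75519 × 85.1379 = 64.30 N.

T_AC = 85.14 N, T_BC = 64.30 N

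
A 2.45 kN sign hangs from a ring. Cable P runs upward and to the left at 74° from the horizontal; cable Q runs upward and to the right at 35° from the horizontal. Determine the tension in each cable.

T_P = 2.123 kN, T_Q = 0.7142 kN

ΣF_x = 0: −T_P·cos74° + T_Q·cos35° = 0 → T_Q = 0.336491·T_P.
ΣF_y = 0: T_P·sin74° + T_Q·sin35° = 2.45.
Substitute: T_P·(0.961262 + 0.336491·0.573576) = 2.45 → T_P = 2.12256 ≈ 2.123 kN.
Then T_Q = 0.336491 × 2.12256 = 0.7142 kN.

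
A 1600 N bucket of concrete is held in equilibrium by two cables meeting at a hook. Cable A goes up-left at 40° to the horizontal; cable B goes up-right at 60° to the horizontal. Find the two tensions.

ΣF_x = 0: −T_A·cos40° + T_B·cos60° = 0 → T_B = 1.53209·T_A.
ΣF_y = 0: T_A·sin40° + T_B·sin60° = 1600.
Substitute: T_A·(0.642788 + 1.53209·0.866025) = 1600 → T_A = 812.341 ≈ 812.3 N.
Then T_B = 1.53209 × 812.341 = 1245 N.

T_A = 812.3 N, T_B = 1245 N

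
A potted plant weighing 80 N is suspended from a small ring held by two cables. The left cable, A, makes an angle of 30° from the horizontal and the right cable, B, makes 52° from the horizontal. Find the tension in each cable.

ΣF_x = 0: −T_A·cos30° + T_B·cos52° = 0 → T_B = 1.40666·T_A.
ΣF_y = 0: T_A·sin30° + T_B·sin52° = 80.
Substitute: T_A·(0.5 + 1.40666·0.788011) = 80 → T_A = 49.7369 ≈ 49.74 N.
Then T_B = 1.40666 × 49.7369 = 69.96 N.

T_A = 49.74 N, T_B = 69.96 N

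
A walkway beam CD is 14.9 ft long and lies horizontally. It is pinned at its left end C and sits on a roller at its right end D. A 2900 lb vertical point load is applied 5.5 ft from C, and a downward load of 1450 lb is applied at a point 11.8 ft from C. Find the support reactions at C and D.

C_x = 0, C_y = 2131 lb, D_y = 2219 lb

Taking moments about C: D_y·14.9 − 2900·5.5 − 1450·11.8 = 0 → D_y = 33060/14.9 = 2218.79 ≈ 2219 lb.
ΣF_y = 0: C_y + 2218.79 − 2900 − 1450 = 0 → C_y = 2131 lb.
ΣF_x = 0: no horizontal applied forces, so C_x = 0.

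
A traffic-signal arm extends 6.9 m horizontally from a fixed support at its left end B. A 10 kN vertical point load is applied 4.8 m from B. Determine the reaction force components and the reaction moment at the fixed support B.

B_x = 0, B_y = 10.00 kN, M_B = 48.00 kN·m

ΣF_x = 0: B_x = 0.
ΣF_y = 0: B_y − 10 = 0 → B_y = 10.00 kN.
ΣM about B: M_B − 10·4.8 = 0 → M_B = 48.00 kN·m.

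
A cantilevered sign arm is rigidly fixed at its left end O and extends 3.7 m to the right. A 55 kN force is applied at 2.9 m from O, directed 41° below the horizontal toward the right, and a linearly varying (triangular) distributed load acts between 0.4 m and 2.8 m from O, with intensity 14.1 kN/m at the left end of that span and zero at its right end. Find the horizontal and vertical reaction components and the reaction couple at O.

Resultant of the triangular load: ½ × 14.1 × 2.4 = 16.92 kN, acting at 1.2 m from O (one-third of the span from the peak).
ΣF_x = 0: O_x + 55·cos41° = 0 → O_x = -41.51 kN.
ΣF_y = 0: O_y − 55·sin41° − ½·14.1·2.4 = 0 → O_y = 53.00 kN.
ΣM about O: M_O − 55·sin41°·2.9 − (½·14.1·2.4)·1.2 = 0 → M_O = 124.9 kN·m.

O_x = -41.51 kN, O_y = 53.00 kN, M_O = 124.9 kN·m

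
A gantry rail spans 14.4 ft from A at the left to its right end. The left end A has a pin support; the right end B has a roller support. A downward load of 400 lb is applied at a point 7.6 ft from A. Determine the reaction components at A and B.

A_x = 0, A_y = 188.9 lb, B_y = 211.1 lb

ΣM about A: B_y·14.4 − 400·7.6 = 0 → B_y = 3040/14.4 = 211.111 ≈ 211.1 lb.
ΣF_y = 0: A_y + 211.111 − 400 = 0 → A_y = 188.9 lb.
ΣF_x = 0: no horizontal applied forces, so A_x = 0.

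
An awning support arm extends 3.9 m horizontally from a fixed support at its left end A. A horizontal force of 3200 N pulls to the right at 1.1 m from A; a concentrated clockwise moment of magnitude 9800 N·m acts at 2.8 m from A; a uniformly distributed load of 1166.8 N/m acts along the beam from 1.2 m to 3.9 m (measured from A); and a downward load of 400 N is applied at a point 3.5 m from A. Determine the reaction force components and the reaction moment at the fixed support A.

A_x = -3200 N, A_y = 3550 N, M_A = 19230 N·m

Resultant of the distributed load: 1166.8 × 2.7 = 3150.36 N at 2.55 m from A.
ΣF_x = 0: A_x + 3200 = 0 → A_x = -3200 N.
ΣF_y = 0: A_y − 1166.8·2.7 − 400 = 0 → A_y = 3550 N.
ΣM about A: M_A − 9800 − (1166.8·2.7)·2.55 − 400·3.5 = 0 → M_A = 19230 N·m.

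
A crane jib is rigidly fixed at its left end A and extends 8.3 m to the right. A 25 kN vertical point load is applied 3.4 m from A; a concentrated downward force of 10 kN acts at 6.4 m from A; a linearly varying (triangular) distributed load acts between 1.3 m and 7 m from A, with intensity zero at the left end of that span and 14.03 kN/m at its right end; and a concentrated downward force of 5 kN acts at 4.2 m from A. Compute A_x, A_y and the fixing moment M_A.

A_x = 0, A_y = 79.99 kN, M_A = 373.9 kN·m

Resultant of the triangular load: ½ × 14.03 × 5.7 = 39.9855 kN, acting at 5.1 m from A (one-third of the span from the peak).
ΣF_x = 0: A_x = 0.
ΣF_y = 0: A_y − 25 − 10 − ½·14.03·5.7 − 5 = 0 → A_y = 79.99 kN.
ΣM about A: M_A − 25·3.4 − 10·6.4 − (½·14.03·5.7)·5.1 − 5·4.2 = 0 → M_A = 373.9 kN·m.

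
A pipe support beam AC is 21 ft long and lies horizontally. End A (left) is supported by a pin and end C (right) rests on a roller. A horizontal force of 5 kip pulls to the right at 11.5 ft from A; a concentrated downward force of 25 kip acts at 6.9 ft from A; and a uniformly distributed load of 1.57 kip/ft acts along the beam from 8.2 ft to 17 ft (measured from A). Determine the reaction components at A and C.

A_x = -5.000 kip, A_y = 22.31 kip, C_y = 16.50 kip

Resultant of the distributed load: 1.57 × 8.8 = 13.816 kip at 12.6 ft from A.
Moments about A: C_y·21 − 25·6.9 − (1.57·8.8)·12.6 = 0 → C_y = 346.5816/21 = 16.5039 ≈ 16.50 kip.
ΣF_y = 0: A_y + 16.5039 − 25 − 1.57·8.8 = 0 → A_y = 22.31 kip.
ΣF_x = 0: A_x + 5 = 0 → A_x = -5.000 kip.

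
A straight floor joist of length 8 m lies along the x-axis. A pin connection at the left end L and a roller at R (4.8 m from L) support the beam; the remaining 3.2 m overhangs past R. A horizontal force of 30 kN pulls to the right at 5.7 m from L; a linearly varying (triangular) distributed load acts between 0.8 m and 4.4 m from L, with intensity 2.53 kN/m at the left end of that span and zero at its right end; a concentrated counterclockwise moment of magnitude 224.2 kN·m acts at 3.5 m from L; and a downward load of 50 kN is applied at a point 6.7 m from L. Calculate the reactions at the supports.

Resultant of the triangular load: ½ × 2.53 × 3.6 = 4.554 kN, acting at 2 m from L (one-third of the span from the peak).
Taking moments about L: R_y·4.8 − (½·2.53·3.6)·2 + 224.2 − 50·6.7 = 0 → R_y = 119.908/4.8 = 24.9808 ≈ 24.98 kN.
ΣF_y = 0: L_y + 24.9808 − ½·2.53·3.6 − 50 = 0 → L_y = 29.57 kN.
ΣF_x = 0: L_x + 30 = 0 → L_x = -30.00 kN.

L_x = -30.00 kN, L_y = 29.57 kN, R_y = 24.98 kN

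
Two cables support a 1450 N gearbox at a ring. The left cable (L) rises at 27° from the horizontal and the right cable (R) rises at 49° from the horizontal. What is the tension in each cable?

ΣF_x = 0: −T_L·cos27° + T_R·cos49° = 0 → T_R = 1.35812·T_L.
ΣF_y = 0: T_L·sin27° + T_R·sin49° = 1450.
Substitute: T_L·(0.45399 + 1.35812·0.75471) = 1450 → T_L = 980.408 ≈ 980.4 N.
Then T_R = 1.35812 × 980.408 = 1332 N.

T_L = 980.4 N, T_R = 1332 N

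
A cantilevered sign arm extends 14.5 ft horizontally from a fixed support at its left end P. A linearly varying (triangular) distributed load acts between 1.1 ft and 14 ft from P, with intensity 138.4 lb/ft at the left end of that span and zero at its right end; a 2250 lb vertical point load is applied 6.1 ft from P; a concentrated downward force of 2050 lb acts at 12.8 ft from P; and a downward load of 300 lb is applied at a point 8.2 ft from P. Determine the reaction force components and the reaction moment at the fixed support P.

Resultant of the triangular load: ½ × 138.4 × 12.9 = 892.68 lb, acting at 5.4 ft from P (one-third of the span from the peak).
ΣF_x = 0: P_x = 0.
ΣF_y = 0: P_y − ½·138.4·12.9 − 2250 − 2050 − 300 = 0 → P_y = 5493 lb.
ΣM about P: M_P − (½·138.4·12.9)·5.4 − 2250·6.1 − 2050·12.8 − 300·8.2 = 0 → M_P = 47250 lb·ft.

P_x = 0, P_y = 5493 lb, M_P = 47250 lb·ft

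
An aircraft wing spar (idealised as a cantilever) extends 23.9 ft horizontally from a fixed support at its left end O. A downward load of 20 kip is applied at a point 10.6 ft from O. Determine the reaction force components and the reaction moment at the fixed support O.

ΣF_x = 0: O_x = 0.
ΣF_y = 0: O_y − 20 = 0 → O_y = 20.00 kip.
ΣM about O: M_O − 20·10.6 = 0 → M_O = 212.0 kip·ft.

O_x = 0, O_y = 20.00 kip, M_O = 212.0 kip·ft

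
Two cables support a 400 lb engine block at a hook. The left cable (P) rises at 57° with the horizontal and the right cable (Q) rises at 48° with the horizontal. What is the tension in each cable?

ΣF_x = 0: −T_P·cos57° + T_Q·cos48° = 0 → T_Q = 0.81395·T_P.
ΣF_y = 0: T_P·sin57° + T_Q·sin48° = 400.
Substitute: T_P·(0.838671 + 0.81395·0.743145) = 400 → T_P = 277.094 ≈ 277.1 lb.
Then T_Q = 0.81395 × 277.094 = 225.5 lb.

T_P = 277.1 lb, T_Q = 225.5 lb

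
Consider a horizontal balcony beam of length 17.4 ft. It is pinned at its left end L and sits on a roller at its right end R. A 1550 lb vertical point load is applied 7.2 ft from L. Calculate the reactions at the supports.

ΣM about L: R_y·17.4 − 1550·7.2 = 0 → R_y = 11160/17.4 = 641.379 ≈ 641.4 lb.
ΣF_y = 0: L_y + 641.379 − 1550 = 0 → L_y = 908.6 lb.
ΣF_x = 0: no horizontal applied forces, so L_x = 0.

L_x = 0, L_y = 908.6 lb, R_y = 641.4 lb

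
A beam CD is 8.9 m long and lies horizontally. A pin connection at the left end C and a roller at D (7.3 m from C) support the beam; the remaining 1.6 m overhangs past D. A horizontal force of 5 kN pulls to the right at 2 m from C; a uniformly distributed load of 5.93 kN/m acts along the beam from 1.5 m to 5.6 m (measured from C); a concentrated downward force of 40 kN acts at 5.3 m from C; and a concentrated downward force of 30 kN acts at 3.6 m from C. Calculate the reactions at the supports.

Resultant of the distributed load: 5.93 × 4.1 = 24.313 kN at 3.55 m from C.
Taking moments about C: D_y·7.3 − (5.93·4.1)·3.55 − 40·5.3 − 30·3.6 = 0 → D_y = 406.31115/7.3 = 55.6591 ≈ 55.66 kN.
ΣF_y = 0: C_y + 55.6591 − 5.93·4.1 − 40 − 30 = 0 → C_y = 38.65 kN.
ΣF_x = 0: C_x + 5 = 0 → C_x = -5.000 kN.

C_x = -5.000 kN, C_y = 38.65 kN, D_y = 55.66 kN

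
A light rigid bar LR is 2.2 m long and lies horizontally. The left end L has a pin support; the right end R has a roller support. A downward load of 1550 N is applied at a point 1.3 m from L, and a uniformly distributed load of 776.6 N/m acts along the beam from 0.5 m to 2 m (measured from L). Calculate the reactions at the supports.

L_x = 0, L_y = 1137 N, R_y = 1578 N

Resultant of the distributed load: 776.6 × 1.5 = 1164.9 N at 1.25 m from L.
ΣM about L: R_y·2.2 − 1550·1.3 − (776.6·1.5)·1.25 = 0 → R_y = 3471.125/2.2 = 1577.78 ≈ 1578 N.
ΣF_y = 0: L_y + 1577.78 − 1550 − 776.6·1.5 = 0 → L_y = 1137 N.
ΣF_x = 0: no horizontal applied forces, so L_x = 0.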